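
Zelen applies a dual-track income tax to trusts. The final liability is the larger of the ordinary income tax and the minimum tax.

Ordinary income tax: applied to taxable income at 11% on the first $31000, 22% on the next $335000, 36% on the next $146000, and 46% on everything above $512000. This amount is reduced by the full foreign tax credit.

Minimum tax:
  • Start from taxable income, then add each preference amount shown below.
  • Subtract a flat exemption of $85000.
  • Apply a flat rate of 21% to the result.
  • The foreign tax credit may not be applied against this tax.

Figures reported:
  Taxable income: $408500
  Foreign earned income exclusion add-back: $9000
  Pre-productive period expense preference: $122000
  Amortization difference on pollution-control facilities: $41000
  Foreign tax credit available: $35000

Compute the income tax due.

Minimum tax:
  Adjusted income: $408500 + $9000 + $122000 + $41000 = $580500
  Less exemption $85000 → base $495500
  $495500 × 21% = $104055

Ordinary income tax:
  $31000 × 11% = $3410
  $335000 × 22% = $73700
  $42500 × 36% = $15300
  → $92410
  Less foreign tax credit $35000 → $57410

$104055 > $57410, so the minimum tax is the binding amount.

$104055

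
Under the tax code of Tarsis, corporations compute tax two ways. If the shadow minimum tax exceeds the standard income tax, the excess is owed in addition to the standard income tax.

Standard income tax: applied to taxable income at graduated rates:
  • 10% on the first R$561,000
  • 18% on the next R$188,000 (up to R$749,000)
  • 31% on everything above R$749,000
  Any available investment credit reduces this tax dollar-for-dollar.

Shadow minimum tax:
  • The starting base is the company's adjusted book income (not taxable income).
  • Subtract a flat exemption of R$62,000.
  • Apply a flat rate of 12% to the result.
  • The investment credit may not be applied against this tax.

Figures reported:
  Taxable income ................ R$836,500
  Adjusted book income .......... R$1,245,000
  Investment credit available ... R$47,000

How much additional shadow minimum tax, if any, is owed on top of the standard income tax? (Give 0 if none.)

R$71,895

Standard income tax:
  R$561,000 × 10% = R$56,100
  R$188,000 × 18% = R$33,840
  R$87,500 × 31% = R$27,125
  → R$117,065
  Less investment credit R$47,000 → R$70,065

Shadow minimum tax:
  Base (adjusted book income): R$1,245,000
  Less exemption R$62,000 → base R$1,183,000
  R$1,183,000 × 12% = R$141,960

Excess of shadow minimum tax over standard income tax: R$141,960 − R$70,065 = R$71,895.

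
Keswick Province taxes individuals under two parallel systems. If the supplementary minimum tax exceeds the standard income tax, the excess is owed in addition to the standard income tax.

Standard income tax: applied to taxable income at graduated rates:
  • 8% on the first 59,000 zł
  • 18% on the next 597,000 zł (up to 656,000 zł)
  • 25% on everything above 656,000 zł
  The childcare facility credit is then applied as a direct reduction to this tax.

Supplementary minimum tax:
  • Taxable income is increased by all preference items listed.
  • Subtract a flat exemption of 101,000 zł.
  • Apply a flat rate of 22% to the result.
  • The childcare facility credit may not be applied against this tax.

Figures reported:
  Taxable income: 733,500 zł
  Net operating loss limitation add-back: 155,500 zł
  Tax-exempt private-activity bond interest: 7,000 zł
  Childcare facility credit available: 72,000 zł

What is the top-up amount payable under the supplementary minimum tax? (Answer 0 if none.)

115,345 zł

Supplementary minimum tax:
  Adjusted income: 733,500 zł + 155,500 zł + 7,000 zł = 896,000 zł
  Less exemption 101,000 zł → base 795,000 zł
  795,000 zł × 22% = 174,900 zł

Standard income tax:
  59,000 zł × 8% = 4,720 zł
  597,000 zł × 18% = 107,460 zł
  77,500 zł × 25% = 19,375 zł
  → 131,555 zł
  Less childcare facility credit 72,000 zł → 59,555 zł

Excess of supplementary minimum tax over standard income tax: 174,900 zł − 59,555 zł = 115,345 zł.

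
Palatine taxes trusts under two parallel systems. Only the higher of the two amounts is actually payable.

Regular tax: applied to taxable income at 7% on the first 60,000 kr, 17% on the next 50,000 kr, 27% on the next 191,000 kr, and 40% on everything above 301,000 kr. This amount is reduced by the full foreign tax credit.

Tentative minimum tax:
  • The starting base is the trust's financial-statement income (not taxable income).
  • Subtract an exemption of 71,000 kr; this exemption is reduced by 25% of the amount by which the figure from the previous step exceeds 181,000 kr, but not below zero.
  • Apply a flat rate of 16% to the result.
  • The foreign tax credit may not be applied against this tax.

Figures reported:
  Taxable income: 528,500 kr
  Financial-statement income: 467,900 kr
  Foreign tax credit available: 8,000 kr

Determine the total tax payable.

Tentative minimum tax:
  Base (financial-statement income): 467,900 kr
  Exemption: 25% × (467,900 kr − 181,000 kr) = 71,725 kr ≥ 71,000 kr, so the exemption is fully phased out
  Base: 467,900 kr − 0 kr = 467,900 kr
  467,900 kr × 16% = 74,864 kr

Regular tax:
  60,000 kr × 7% = 4,200 kr
  50,000 kr × 17% = 8,500 kr
  191,000 kr × 27% = 51,570 kr
  227,500 kr × 40% = 91,000 kr
  → 155,270 kr
  Less foreign tax credit 8,000 kr → 147,270 kr

147,270 kr > 74,864 kr, so the regular tax governs.

147,270 kr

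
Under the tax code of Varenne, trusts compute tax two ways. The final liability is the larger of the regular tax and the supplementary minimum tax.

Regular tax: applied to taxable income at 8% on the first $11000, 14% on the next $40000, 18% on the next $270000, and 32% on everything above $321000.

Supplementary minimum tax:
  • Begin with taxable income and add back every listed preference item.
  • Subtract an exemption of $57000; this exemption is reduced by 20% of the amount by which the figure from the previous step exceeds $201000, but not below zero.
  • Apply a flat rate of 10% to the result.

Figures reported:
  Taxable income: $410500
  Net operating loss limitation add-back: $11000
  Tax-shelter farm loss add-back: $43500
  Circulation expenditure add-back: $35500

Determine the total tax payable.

Regular tax:
  $11000 × 8% = $880
  $40000 × 14% = $5600
  $270000 × 18% = $48600
  $89500 × 32% = $28640
  → $83720

Supplementary minimum tax:
  Adjusted income: $410500 + $11000 + $43500 + $35500 = $500500
  Exemption: 20% × ($500500 − $201000) = $59900 ≥ $57000, so the exemption is fully phased out
  Base: $500500 − $0 = $500500
  $500500 × 10% = $50050

$83720 > $50050, so the regular tax governs.

$83720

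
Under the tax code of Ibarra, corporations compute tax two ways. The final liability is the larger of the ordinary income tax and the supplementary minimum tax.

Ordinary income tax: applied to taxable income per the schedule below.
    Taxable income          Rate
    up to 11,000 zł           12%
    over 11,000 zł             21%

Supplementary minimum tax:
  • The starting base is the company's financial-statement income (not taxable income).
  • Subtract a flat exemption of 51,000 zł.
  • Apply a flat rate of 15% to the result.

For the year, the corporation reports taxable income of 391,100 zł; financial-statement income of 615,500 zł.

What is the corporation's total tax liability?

Ordinary income tax:
  11,000 zł × 12% = 1,320 zł
  380,100 zł × 21% = 79,821 zł
  → 81,141 zł

Supplementary minimum tax:
  Base (financial-statement income): 615,500 zł
  Less exemption 51,000 zł → base 564,500 zł
  564,500 zł × 15% = 84,675 zł

84,675 zł > 81,141 zł, so the supplementary minimum tax is the binding amount.

84,675 zł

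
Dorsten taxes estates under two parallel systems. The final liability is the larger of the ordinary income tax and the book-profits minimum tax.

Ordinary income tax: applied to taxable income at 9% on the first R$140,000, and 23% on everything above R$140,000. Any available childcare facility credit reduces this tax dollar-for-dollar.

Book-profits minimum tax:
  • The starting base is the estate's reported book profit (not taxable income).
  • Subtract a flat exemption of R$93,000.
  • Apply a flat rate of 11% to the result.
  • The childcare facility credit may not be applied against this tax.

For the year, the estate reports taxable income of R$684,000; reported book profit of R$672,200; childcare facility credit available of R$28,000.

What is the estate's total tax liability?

R$109,720

Ordinary income tax:
  R$140,000 × 9% = R$12,600
  R$544,000 × 23% = R$125,120
  → R$137,720
  Less childcare facility credit R$28,000 → R$109,720

Book-profits minimum tax:
  Base (reported book profit): R$672,200
  Less exemption R$93,000 → base R$579,200
  R$579,200 × 11% = R$63,712

R$109,720 > R$63,712, so the ordinary income tax governs.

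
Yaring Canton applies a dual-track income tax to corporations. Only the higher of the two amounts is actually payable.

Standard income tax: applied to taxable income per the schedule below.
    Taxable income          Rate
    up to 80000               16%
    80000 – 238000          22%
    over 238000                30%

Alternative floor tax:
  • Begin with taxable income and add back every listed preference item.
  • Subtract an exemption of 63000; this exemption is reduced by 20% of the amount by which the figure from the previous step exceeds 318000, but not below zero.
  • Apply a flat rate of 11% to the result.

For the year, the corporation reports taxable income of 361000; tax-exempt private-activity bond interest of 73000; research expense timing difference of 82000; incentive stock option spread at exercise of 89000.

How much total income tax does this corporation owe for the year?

84460

Standard income tax:
  80000 × 16% = 12800
  158000 × 22% = 34760
  123000 × 30% = 36900
  → 84460

Alternative floor tax:
  Adjusted income: 361000 + 73000 + 82000 + 89000 = 605000
  Exemption: 63000 − 20% × (605000 − 318000) = 63000 − 57400 = 5600
  Base: 605000 − 5600 = 599400
  599400 × 11% = 65934

84460 > 65934, so the standard income tax governs.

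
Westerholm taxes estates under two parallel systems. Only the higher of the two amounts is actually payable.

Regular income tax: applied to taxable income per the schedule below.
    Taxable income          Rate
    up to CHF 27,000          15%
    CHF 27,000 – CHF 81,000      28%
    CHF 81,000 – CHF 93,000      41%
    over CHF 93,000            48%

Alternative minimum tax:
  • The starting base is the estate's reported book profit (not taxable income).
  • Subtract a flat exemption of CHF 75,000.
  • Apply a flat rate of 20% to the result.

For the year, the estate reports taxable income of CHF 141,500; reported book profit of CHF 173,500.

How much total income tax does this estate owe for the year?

Regular income tax:
  CHF 27,000 × 15% = CHF 4,050
  CHF 54,000 × 28% = CHF 15,120
  CHF 12,000 × 41% = CHF 4,920
  CHF 48,500 × 48% = CHF 23,280
  → CHF 47,370

Alternative minimum tax:
  Base (reported book profit): CHF 173,500
  Less exemption CHF 75,000 → base CHF 98,500
  CHF 98,500 × 20% = CHF 19,700

CHF 47,370 > CHF 19,700, so the regular income tax governs.

CHF 47,370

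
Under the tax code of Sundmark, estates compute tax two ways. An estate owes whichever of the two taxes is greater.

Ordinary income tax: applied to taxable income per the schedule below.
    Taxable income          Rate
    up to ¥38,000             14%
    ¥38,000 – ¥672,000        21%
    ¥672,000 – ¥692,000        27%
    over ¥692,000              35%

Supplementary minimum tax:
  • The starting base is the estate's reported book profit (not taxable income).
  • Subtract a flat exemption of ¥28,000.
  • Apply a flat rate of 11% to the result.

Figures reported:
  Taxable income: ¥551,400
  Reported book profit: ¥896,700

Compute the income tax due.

¥113,134

Ordinary income tax:
  ¥38,000 × 14% = ¥5,320
  ¥513,400 × 21% = ¥107,814
  → ¥113,134

Supplementary minimum tax:
  Base (reported book profit): ¥896,700
  Less exemption ¥28,000 → base ¥868,700
  ¥868,700 × 11% = ¥95,557

¥113,134 > ¥95,557, so the ordinary income tax governs.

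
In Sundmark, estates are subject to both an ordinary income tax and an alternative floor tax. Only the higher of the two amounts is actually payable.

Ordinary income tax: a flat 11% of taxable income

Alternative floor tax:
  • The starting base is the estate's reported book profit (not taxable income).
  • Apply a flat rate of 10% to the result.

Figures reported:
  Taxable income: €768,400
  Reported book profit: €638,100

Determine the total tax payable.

Ordinary income tax:
  €768,400 × 11% = €84,524

Alternative floor tax:
  Base (reported book profit): €638,100
  €638,100 × 10% = €63,810

€84,524 > €63,810, so the ordinary income tax governs.

€84,524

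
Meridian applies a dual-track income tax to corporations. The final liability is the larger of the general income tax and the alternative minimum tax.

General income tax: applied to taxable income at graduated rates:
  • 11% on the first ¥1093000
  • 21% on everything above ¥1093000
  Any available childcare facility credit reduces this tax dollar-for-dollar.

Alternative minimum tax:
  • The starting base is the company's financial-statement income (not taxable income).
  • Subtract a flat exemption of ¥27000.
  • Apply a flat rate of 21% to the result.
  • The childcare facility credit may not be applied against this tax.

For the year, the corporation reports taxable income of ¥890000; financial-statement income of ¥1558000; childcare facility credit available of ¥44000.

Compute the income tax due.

¥321510

Alternative minimum tax:
  Base (financial-statement income): ¥1558000
  Less exemption ¥27000 → base ¥1531000
  ¥1531000 × 21% = ¥321510

General income tax:
  ¥890000 × 11% = ¥97900
  Less childcare facility credit ¥44000 → ¥53900

¥321510 > ¥53900, so the alternative minimum tax is the binding amount.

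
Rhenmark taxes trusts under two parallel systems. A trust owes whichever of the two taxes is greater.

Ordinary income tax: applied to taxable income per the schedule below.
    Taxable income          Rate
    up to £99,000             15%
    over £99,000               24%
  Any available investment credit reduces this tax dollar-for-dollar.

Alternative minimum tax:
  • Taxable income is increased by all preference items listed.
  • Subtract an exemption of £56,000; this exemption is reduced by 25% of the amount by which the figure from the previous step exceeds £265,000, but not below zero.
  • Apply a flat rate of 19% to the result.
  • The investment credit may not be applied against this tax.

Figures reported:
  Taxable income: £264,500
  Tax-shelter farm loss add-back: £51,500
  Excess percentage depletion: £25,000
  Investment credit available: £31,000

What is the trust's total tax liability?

£57,760

Ordinary income tax:
  £99,000 × 15% = £14,850
  £165,500 × 24% = £39,720
  → £54,570
  Less investment credit £31,000 → £23,570

Alternative minimum tax:
  Adjusted income: £264,500 + £51,500 + £25,000 = £341,000
  Exemption: £56,000 − 25% × (£341,000 − £265,000) = £56,000 − £19,000 = £37,000
  Base: £341,000 − £37,000 = £304,000
  £304,000 × 19% = £57,760

£57,760 > £23,570, so the alternative minimum tax is the binding amount.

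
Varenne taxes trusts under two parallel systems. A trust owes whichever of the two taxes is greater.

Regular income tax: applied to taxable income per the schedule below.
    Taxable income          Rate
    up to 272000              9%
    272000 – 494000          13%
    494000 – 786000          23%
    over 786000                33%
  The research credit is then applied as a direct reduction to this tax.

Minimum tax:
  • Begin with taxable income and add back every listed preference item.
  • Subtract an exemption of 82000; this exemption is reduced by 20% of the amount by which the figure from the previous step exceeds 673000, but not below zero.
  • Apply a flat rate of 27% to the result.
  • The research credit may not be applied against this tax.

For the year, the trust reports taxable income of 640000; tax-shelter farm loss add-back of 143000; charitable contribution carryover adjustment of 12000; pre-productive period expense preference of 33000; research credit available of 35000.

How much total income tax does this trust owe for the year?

Regular income tax:
  272000 × 9% = 24480
  222000 × 13% = 28860
  146000 × 23% = 33580
  → 86920
  Less research credit 35000 → 51920

Minimum tax:
  Adjusted income: 640000 + 143000 + 12000 + 33000 = 828000
  Exemption: 82000 − 20% × (828000 − 673000) = 82000 − 31000 = 51000
  Base: 828000 − 51000 = 777000
  777000 × 27% = 209790

209790 > 51920, so the minimum tax is the binding amount.

209790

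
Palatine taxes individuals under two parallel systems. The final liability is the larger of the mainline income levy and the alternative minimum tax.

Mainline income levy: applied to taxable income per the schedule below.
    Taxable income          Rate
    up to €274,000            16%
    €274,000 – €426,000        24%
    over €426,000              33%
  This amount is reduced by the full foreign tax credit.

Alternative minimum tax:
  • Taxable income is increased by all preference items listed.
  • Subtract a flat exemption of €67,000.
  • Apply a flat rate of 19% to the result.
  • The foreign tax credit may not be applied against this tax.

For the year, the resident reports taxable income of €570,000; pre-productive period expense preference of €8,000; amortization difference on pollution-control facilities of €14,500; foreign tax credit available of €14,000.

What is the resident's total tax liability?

Alternative minimum tax:
  Adjusted income: €570,000 + €8,000 + €14,500 = €592,500
  Less exemption €67,000 → base €525,500
  €525,500 × 19% = €99,845

Mainline income levy:
  €274,000 × 16% = €43,840
  €152,000 × 24% = €36,480
  €144,000 × 33% = €47,520
  → €127,840
  Less foreign tax credit €14,000 → €113,840

€113,840 > €99,845, so the mainline income levy governs.

€113,840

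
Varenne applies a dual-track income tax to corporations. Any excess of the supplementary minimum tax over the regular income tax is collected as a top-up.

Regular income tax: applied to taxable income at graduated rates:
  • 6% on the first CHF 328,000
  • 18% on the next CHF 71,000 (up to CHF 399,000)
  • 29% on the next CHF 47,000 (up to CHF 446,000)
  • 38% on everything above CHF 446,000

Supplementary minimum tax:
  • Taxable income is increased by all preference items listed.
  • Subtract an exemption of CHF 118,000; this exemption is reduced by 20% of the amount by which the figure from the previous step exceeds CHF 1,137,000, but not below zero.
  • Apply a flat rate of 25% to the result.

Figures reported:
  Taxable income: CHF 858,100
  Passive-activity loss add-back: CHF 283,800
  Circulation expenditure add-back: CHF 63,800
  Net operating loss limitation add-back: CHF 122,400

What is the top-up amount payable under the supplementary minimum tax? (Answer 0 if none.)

CHF 109,392

Supplementary minimum tax:
  Adjusted income: CHF 858,100 + CHF 283,800 + CHF 63,800 + CHF 122,400 = CHF 1,328,100
  Exemption: CHF 118,000 − 20% × (CHF 1,328,100 − CHF 1,137,000) = CHF 118,000 − CHF 38,220 = CHF 79,780
  Base: CHF 1,328,100 − CHF 79,780 = CHF 1,248,320
  CHF 1,248,320 × 25% = CHF 312,080

Regular income tax:
  CHF 328,000 × 6% = CHF 19,680
  CHF 71,000 × 18% = CHF 12,780
  CHF 47,000 × 29% = CHF 13,630
  CHF 412,100 × 38% = CHF 156,598
  → CHF 202,688

Excess of supplementary minimum tax over regular income tax: CHF 312,080 − CHF 202,688 = CHF 109,392.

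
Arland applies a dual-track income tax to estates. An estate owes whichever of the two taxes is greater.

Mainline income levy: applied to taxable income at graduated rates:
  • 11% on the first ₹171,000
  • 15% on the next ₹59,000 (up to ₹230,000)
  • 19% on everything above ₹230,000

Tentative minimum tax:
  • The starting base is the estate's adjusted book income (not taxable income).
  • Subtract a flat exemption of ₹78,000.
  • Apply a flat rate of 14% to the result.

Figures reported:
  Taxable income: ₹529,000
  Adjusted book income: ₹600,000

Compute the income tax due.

Mainline income levy:
  ₹171,000 × 11% = ₹18,810
  ₹59,000 × 15% = ₹8,850
  ₹299,000 × 19% = ₹56,810
  → ₹84,470

Tentative minimum tax:
  Base (adjusted book income): ₹600,000
  Less exemption ₹78,000 → base ₹522,000
  ₹522,000 × 14% = ₹73,080

₹84,470 > ₹73,080, so the mainline income levy governs.

₹84,470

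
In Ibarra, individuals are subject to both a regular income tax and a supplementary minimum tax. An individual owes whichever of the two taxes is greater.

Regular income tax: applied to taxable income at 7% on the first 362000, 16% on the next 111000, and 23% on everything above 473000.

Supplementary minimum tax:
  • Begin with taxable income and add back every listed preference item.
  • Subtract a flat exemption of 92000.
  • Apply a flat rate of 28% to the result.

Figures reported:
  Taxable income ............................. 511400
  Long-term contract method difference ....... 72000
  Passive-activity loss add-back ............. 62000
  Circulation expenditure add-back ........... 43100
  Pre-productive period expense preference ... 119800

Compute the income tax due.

Regular income tax:
  362000 × 7% = 25340
  111000 × 16% = 17760
  38400 × 23% = 8832
  → 51932

Supplementary minimum tax:
  Adjusted income: 511400 + 72000 + 62000 + 43100 + 119800 = 808300
  Less exemption 92000 → base 716300
  716300 × 28% = 200564

200564 > 51932, so the supplementary minimum tax is the binding amount.

200564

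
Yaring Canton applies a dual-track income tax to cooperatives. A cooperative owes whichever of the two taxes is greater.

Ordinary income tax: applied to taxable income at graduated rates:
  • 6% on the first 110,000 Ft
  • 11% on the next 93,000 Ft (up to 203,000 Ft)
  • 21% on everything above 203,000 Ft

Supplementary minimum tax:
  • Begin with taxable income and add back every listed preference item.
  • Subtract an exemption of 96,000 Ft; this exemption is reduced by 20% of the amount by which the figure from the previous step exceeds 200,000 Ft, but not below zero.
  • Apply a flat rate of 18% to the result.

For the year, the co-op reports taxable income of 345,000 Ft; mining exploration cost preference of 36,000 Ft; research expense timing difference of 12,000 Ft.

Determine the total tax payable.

Ordinary income tax:
  110,000 Ft × 6% = 6,600 Ft
  93,000 Ft × 11% = 10,230 Ft
  142,000 Ft × 21% = 29,820 Ft
  → 46,650 Ft

Supplementary minimum tax:
  Adjusted income: 345,000 Ft + 36,000 Ft + 12,000 Ft = 393,000 Ft
  Exemption: 96,000 Ft − 20% × (393,000 Ft − 200,000 Ft) = 96,000 Ft − 38,600 Ft = 57,400 Ft
  Base: 393,000 Ft − 57,400 Ft = 335,600 Ft
  335,600 Ft × 18% = 60,408 Ft

60,408 Ft > 46,650 Ft, so the supplementary minimum tax is the binding amount.

60,408 Ft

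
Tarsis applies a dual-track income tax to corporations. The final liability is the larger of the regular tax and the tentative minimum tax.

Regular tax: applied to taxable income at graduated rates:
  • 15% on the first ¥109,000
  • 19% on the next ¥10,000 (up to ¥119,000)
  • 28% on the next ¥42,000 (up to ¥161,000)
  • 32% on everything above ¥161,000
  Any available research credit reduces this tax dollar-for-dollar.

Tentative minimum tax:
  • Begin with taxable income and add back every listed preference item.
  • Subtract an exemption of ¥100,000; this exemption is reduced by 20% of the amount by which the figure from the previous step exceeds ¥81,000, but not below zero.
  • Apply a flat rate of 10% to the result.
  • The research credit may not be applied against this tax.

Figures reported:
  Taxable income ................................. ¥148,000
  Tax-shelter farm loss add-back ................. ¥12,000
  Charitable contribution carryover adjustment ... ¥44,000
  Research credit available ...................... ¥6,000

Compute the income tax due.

¥20,370

Regular tax:
  ¥109,000 × 15% = ¥16,350
  ¥10,000 × 19% = ¥1,900
  ¥29,000 × 28% = ¥8,120
  → ¥26,370
  Less research credit ¥6,000 → ¥20,370

Tentative minimum tax:
  Adjusted income: ¥148,000 + ¥12,000 + ¥44,000 = ¥204,000
  Exemption: ¥100,000 − 20% × (¥204,000 − ¥81,000) = ¥100,000 − ¥24,600 = ¥75,400
  Base: ¥204,000 − ¥75,400 = ¥128,600
  ¥128,600 × 10% = ¥12,860

¥20,370 > ¥12,860, so the regular tax governs.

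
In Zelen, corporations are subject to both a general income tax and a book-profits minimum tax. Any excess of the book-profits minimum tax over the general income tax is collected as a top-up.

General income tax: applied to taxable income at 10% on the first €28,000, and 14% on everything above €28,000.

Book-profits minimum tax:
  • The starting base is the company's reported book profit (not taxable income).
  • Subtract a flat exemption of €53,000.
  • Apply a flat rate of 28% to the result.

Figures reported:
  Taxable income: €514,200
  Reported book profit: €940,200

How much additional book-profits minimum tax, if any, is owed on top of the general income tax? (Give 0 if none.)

General income tax:
  €28,000 × 10% = €2,800
  €486,200 × 14% = €68,068
  → €70,868

Book-profits minimum tax:
  Base (reported book profit): €940,200
  Less exemption €53,000 → base €887,200
  €887,200 × 28% = €248,416

Excess of book-profits minimum tax over general income tax: €248,416 − €70,868 = €177,548.

€177,548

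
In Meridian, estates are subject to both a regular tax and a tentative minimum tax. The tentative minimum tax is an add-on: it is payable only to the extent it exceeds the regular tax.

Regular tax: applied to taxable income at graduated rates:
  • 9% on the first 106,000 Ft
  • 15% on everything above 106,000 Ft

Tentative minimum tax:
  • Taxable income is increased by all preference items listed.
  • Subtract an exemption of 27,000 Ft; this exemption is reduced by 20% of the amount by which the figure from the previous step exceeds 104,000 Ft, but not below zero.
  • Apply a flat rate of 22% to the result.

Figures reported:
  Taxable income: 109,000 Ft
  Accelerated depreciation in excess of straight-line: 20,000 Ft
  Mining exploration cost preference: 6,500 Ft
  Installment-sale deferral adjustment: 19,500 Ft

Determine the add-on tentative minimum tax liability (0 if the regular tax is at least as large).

Regular tax:
  106,000 Ft × 9% = 9,540 Ft
  3,000 Ft × 15% = 450 Ft
  → 9,990 Ft

Tentative minimum tax:
  Adjusted income: 109,000 Ft + 20,000 Ft + 6,500 Ft + 19,500 Ft = 155,000 Ft
  Exemption: 27,000 Ft − 20% × (155,000 Ft − 104,000 Ft) = 27,000 Ft − 10,200 Ft = 16,800 Ft
  Base: 155,000 Ft − 16,800 Ft = 138,200 Ft
  138,200 Ft × 22% = 30,404 Ft

Excess of tentative minimum tax over regular tax: 30,404 Ft − 9,990 Ft = 20,414 Ft.

20,414 Ft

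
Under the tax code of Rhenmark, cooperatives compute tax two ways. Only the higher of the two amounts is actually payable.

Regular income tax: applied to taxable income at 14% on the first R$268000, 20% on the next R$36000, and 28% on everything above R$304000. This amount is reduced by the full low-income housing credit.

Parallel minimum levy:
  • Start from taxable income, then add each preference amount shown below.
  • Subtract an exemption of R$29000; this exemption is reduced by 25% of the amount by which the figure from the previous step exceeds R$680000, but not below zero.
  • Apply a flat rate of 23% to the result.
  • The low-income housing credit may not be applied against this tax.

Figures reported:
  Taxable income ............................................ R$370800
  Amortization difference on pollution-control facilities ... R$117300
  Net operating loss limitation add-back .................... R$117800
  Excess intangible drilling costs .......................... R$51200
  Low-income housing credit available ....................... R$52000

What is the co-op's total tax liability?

Parallel minimum levy:
  Adjusted income: R$370800 + R$117300 + R$117800 + R$51200 = R$657100
  Exemption: R$657100 ≤ R$680000, so full R$29000 applies
  Base: R$657100 − R$29000 = R$628100
  R$628100 × 23% = R$144463

Regular income tax:
  R$268000 × 14% = R$37520
  R$36000 × 20% = R$7200
  R$66800 × 28% = R$18704
  → R$63424
  Less low-income housing credit R$52000 → R$11424

R$144463 > R$11424, so the parallel minimum levy is the binding amount.

R$144463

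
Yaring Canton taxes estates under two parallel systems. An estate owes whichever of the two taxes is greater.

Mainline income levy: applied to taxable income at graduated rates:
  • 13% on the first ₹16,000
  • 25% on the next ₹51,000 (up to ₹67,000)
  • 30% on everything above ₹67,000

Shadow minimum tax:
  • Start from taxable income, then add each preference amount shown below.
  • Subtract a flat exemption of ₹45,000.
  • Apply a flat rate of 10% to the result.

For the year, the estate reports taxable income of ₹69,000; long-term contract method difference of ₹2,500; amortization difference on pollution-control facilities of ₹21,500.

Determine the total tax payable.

₹15,430

Shadow minimum tax:
  Adjusted income: ₹69,000 + ₹2,500 + ₹21,500 = ₹93,000
  Less exemption ₹45,000 → base ₹48,000
  ₹48,000 × 10% = ₹4,800

Mainline income levy:
  ₹16,000 × 13% = ₹2,080
  ₹51,000 × 25% = ₹12,750
  ₹2,000 × 30% = ₹600
  → ₹15,430

₹15,430 > ₹4,800, so the mainline income levy governs.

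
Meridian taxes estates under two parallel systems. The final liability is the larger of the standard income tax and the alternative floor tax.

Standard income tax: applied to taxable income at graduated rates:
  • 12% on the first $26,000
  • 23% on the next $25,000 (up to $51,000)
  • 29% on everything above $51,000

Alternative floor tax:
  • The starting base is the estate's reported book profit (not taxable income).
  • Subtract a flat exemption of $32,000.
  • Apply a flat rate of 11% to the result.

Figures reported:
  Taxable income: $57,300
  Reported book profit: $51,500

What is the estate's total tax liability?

$10,697

Alternative floor tax:
  Base (reported book profit): $51,500
  Less exemption $32,000 → base $19,500
  $19,500 × 11% = $2,145

Standard income tax:
  $26,000 × 12% = $3,120
  $25,000 × 23% = $5,750
  $6,300 × 29% = $1,827
  → $10,697

$10,697 > $2,145, so the standard income tax governs.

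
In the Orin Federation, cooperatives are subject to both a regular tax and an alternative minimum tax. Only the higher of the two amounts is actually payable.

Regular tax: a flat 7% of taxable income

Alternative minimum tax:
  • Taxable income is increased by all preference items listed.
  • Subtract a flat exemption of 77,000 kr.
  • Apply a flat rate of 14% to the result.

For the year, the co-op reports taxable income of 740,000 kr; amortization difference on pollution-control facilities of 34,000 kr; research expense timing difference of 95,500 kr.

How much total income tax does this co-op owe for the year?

Regular tax:
  740,000 kr × 7% = 51,800 kr

Alternative minimum tax:
  Adjusted income: 740,000 kr + 34,000 kr + 95,500 kr = 869,500 kr
  Less exemption 77,000 kr → base 792,500 kr
  792,500 kr × 14% = 110,950 kr

110,950 kr > 51,800 kr, so the alternative minimum tax is the binding amount.

110,950 kr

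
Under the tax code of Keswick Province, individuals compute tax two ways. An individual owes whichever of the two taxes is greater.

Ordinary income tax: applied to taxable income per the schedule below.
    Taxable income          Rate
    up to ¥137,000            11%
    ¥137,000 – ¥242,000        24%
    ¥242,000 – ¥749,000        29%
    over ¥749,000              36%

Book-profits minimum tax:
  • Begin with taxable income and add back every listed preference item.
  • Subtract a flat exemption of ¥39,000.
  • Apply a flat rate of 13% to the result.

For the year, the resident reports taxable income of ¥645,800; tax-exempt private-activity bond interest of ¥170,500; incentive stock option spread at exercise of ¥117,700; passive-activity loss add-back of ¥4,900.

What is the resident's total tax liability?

Book-profits minimum tax:
  Adjusted income: ¥645,800 + ¥170,500 + ¥117,700 + ¥4,900 = ¥938,900
  Less exemption ¥39,000 → base ¥899,900
  ¥899,900 × 13% = ¥116,987

Ordinary income tax:
  ¥137,000 × 11% = ¥15,070
  ¥105,000 × 24% = ¥25,200
  ¥403,800 × 29% = ¥117,102
  → ¥157,372

¥157,372 > ¥116,987, so the ordinary income tax governs.

¥157,372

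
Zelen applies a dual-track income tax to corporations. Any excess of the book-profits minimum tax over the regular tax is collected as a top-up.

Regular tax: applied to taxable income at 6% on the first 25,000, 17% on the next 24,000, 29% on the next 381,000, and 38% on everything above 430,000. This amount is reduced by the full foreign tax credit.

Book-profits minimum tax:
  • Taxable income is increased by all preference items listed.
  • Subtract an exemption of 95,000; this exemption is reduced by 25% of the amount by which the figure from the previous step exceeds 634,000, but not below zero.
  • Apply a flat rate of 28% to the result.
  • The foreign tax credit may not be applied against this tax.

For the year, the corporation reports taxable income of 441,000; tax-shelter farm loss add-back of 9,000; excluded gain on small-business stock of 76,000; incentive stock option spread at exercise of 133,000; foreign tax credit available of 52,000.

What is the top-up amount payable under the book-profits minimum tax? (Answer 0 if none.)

Regular tax:
  25,000 × 6% = 1,500
  24,000 × 17% = 4,080
  381,000 × 29% = 110,490
  11,000 × 38% = 4,180
  → 120,250
  Less foreign tax credit 52,000 → 68,250

Book-profits minimum tax:
  Adjusted income: 441,000 + 9,000 + 76,000 + 133,000 = 659,000
  Exemption: 95,000 − 25% × (659,000 − 634,000) = 95,000 − 6,250 = 88,750
  Base: 659,000 − 88,750 = 570,250
  570,250 × 28% = 159,670

Excess of book-profits minimum tax over regular tax: 159,670 − 68,250 = 91,420.

91,420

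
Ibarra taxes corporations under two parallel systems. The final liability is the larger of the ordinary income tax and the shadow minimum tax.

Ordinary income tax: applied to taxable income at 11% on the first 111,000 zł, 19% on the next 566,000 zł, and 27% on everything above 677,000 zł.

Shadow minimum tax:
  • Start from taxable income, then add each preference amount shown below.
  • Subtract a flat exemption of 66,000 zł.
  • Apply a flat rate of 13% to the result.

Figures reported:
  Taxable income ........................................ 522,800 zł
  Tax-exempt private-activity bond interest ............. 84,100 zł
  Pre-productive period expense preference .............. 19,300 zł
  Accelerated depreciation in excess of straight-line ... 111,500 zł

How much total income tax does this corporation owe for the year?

90,452 zł

Ordinary income tax:
  111,000 zł × 11% = 12,210 zł
  411,800 zł × 19% = 78,242 zł
  → 90,452 zł

Shadow minimum tax:
  Adjusted income: 522,800 zł + 84,100 zł + 19,300 zł + 111,500 zł = 737,700 zł
  Less exemption 66,000 zł → base 671,700 zł
  671,700 zł × 13% = 87,321 zł

90,452 zł > 87,321 zł, so the ordinary income tax governs.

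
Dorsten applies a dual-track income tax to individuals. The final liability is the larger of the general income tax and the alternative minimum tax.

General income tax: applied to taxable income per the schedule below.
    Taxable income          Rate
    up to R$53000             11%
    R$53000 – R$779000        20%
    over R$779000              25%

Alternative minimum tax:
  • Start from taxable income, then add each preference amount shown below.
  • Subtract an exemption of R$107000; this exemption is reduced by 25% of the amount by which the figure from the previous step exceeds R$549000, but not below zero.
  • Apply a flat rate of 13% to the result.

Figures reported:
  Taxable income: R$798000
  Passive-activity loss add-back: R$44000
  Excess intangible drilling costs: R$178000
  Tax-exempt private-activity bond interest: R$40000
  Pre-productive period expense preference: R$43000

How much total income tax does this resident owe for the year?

R$155780

General income tax:
  R$53000 × 11% = R$5830
  R$726000 × 20% = R$145200
  R$19000 × 25% = R$4750
  → R$155780

Alternative minimum tax:
  Adjusted income: R$798000 + R$44000 + R$178000 + R$40000 + R$43000 = R$1103000
  Exemption: 25% × (R$1103000 − R$549000) = R$138500 ≥ R$107000, so the exemption is fully phased out
  Base: R$1103000 − R$0 = R$1103000
  R$1103000 × 13% = R$143390

R$155780 > R$143390, so the general income tax governs.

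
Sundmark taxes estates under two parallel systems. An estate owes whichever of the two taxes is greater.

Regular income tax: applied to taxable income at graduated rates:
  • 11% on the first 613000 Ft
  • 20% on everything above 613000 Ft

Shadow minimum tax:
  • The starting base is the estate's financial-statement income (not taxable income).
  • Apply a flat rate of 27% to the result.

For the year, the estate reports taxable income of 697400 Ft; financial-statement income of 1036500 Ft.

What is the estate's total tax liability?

Regular income tax:
  613000 Ft × 11% = 67430 Ft
  84400 Ft × 20% = 16880 Ft
  → 84310 Ft

Shadow minimum tax:
  Base (financial-statement income): 1036500 Ft
  1036500 Ft × 27% = 279855 Ft

279855 Ft > 84310 Ft, so the shadow minimum tax is the binding amount.

279855 Ft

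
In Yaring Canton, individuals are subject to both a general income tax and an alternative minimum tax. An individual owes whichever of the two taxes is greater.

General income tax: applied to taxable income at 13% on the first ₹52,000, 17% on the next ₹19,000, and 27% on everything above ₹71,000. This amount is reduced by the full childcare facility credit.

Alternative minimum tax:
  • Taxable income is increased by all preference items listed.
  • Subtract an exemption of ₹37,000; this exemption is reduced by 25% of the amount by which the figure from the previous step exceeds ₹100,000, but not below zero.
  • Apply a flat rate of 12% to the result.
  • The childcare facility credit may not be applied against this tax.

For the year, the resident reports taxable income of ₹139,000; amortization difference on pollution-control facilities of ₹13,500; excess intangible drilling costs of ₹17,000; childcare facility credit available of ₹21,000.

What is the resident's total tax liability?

Alternative minimum tax:
  Adjusted income: ₹139,000 + ₹13,500 + ₹17,000 = ₹169,500
  Exemption: ₹37,000 − 25% × (₹169,500 − ₹100,000) = ₹37,000 − ₹17,375 = ₹19,625
  Base: ₹169,500 − ₹19,625 = ₹149,875
  ₹149,875 × 12% = ₹17,985

General income tax:
  ₹52,000 × 13% = ₹6,760
  ₹19,000 × 17% = ₹3,230
  ₹68,000 × 27% = ₹18,360
  → ₹28,350
  Less childcare facility credit ₹21,000 → ₹7,350

₹17,985 > ₹7,350, so the alternative minimum tax is the binding amount.

₹17,985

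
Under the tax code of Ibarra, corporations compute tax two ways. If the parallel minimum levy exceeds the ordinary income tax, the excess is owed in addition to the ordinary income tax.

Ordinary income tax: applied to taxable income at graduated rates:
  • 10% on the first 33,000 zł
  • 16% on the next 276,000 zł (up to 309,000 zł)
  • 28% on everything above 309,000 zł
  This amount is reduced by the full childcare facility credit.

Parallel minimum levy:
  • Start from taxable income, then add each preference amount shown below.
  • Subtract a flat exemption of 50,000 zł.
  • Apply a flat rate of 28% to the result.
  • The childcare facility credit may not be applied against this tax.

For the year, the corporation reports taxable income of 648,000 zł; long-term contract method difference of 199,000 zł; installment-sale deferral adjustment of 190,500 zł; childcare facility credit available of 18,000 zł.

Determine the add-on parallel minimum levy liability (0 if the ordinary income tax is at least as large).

Ordinary income tax:
  33,000 zł × 10% = 3,300 zł
  276,000 zł × 16% = 44,160 zł
  339,000 zł × 28% = 94,920 zł
  → 142,380 zł
  Less childcare facility credit 18,000 zł → 124,380 zł

Parallel minimum levy:
  Adjusted income: 648,000 zł + 199,000 zł + 190,500 zł = 1,037,500 zł
  Less exemption 50,000 zł → base 987,500 zł
  987,500 zł × 28% = 276,500 zł

Excess of parallel minimum levy over ordinary income tax: 276,500 zł − 124,380 zł = 152,120 zł.

152,120 zł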